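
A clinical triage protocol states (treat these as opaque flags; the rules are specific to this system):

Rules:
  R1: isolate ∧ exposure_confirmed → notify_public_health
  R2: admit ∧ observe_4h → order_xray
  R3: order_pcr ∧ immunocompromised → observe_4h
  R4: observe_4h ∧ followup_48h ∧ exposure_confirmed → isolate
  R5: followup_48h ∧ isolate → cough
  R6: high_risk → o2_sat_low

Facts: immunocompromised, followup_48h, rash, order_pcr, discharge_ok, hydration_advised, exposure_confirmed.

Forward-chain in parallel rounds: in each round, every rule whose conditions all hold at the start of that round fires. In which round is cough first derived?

3

Round 1 fires R3, giving observe_4h.
Round 2 fires R4, giving isolate.
Round 3 fires R1, R5, giving notify_public_health, cough.
cough first appears in round 3.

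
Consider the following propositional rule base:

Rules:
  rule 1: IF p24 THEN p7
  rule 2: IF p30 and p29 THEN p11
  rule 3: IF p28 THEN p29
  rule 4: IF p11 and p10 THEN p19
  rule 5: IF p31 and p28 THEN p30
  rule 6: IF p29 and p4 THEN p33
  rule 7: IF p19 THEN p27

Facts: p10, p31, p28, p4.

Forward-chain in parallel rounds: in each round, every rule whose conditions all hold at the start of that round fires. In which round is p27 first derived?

4

Round 1: rule 3 [IF p28 THEN p29]; rule 5 [IF p31 and p28 THEN p30]. New: p29, p30.
Round 2: rule 2 [IF p30 and p29 THEN p11]; rule 6 [IF p29 and p4 THEN p33]. New: p11, p33.
Round 3: rule 4 [IF p11 and p10 THEN p19]. New: p19.
Round 4: rule 7 [IF p19 THEN p27]. New: p27.
p27 first appears in round 4.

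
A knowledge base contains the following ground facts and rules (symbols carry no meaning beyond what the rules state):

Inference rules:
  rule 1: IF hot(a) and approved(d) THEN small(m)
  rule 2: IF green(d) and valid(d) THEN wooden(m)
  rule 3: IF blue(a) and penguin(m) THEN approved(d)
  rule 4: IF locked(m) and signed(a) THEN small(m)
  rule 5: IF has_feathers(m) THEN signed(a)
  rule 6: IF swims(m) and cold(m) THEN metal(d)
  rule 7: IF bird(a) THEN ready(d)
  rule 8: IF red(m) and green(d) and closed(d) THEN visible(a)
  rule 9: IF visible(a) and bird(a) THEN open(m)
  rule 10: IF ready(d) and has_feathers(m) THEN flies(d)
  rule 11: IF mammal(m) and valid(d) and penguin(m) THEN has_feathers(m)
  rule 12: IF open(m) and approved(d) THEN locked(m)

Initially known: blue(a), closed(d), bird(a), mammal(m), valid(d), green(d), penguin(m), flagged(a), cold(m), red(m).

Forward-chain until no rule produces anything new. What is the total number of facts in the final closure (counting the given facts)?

20

Round 1: rule 2 [IF green(d) and valid(d) THEN wooden(m)]; rule 3 [IF blue(a) and penguin(m) THEN approved(d)]; rule 7 [IF bird(a) THEN ready(d)]; rule 8 [IF red(m) and green(d) and closed(d) THEN visible(a)]; rule 11 [IF mammal(m) and valid(d) and penguin(m) THEN has_feathers(m)]. Adds wooden(m), approved(d), ready(d), visible(a), has_feathers(m).
Round 2: rule 5 [IF has_feathers(m) THEN signed(a)]; rule 9 [IF visible(a) and bird(a) THEN open(m)]; rule 10 [IF ready(d) and has_feathers(m) THEN flies(d)]. Adds signed(a), open(m), flies(d).
Round 3: rule 12 [IF open(m) and approved(d) THEN locked(m)]. Adds locked(m).
Round 4: rule 4 [IF locked(m) and signed(a) THEN small(m)]. Adds small(m).
Closure: {approved(d), bird(a), blue(a), closed(d), cold(m), flagged(a), flies(d), green(d), has_feathers(m), locked(m), mammal(m), open(m), penguin(m), ready(d), red(m), signed(a), small(m), valid(d), visible(a), wooden(m)} — 20 facts.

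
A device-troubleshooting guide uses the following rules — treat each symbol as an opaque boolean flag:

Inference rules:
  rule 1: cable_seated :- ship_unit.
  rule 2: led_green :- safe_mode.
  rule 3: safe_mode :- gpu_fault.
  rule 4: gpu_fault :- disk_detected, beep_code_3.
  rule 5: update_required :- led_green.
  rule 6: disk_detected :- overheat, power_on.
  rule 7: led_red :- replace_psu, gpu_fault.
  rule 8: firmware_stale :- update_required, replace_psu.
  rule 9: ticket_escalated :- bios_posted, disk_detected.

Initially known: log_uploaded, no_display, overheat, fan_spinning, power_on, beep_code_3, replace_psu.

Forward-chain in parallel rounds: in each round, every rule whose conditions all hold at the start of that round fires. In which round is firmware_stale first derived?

Round 1 — rule 6, derive disk_detected.
Round 2 — rule 4, derive gpu_fault.
Round 3 — rule 3, rule 7, derive safe_mode, led_red.
Round 4 — rule 2, derive led_green.
Round 5 — rule 5, derive update_required.
Round 6 — rule 8, derive firmware_stale.
firmware_stale first appears in round 6.

6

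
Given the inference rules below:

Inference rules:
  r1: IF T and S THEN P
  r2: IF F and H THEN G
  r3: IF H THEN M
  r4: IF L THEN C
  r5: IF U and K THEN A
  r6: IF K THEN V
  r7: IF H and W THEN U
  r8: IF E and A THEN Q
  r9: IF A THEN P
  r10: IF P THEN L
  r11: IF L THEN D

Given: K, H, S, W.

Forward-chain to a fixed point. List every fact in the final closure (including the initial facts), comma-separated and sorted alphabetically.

[1] r3 [IF H THEN M]; r6 [IF K THEN V]; r7 [IF H and W THEN U]. ⇒ new: M, V, U.
[2] r5 [IF U and K THEN A]. ⇒ new: A.
[3] r9 [IF A THEN P]. ⇒ new: P.
[4] r10 [IF P THEN L]. ⇒ new: L.
[5] r4 [IF L THEN C]; r11 [IF L THEN D]. ⇒ new: C, D.

A, C, D, H, K, L, M, P, S, U, V, W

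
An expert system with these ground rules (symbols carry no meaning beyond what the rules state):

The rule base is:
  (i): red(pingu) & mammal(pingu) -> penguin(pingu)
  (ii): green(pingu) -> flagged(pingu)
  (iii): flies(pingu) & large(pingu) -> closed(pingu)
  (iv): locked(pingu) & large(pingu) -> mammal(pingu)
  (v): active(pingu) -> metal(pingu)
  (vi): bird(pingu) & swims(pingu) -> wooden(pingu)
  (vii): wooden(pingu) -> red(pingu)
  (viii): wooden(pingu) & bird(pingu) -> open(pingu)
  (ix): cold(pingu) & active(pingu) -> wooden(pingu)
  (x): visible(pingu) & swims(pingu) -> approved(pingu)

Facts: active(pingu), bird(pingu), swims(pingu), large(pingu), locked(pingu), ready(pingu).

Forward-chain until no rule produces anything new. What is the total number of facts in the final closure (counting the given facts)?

Round 1: (iv) [locked(pingu) & large(pingu) -> mammal(pingu)]; (v) [active(pingu) -> metal(pingu)]; (vi) [bird(pingu) & swims(pingu) -> wooden(pingu)]. New: mammal(pingu), metal(pingu), wooden(pingu).
Round 2: (vii) [wooden(pingu) -> red(pingu)]; (viii) [wooden(pingu) & bird(pingu) -> open(pingu)]. New: red(pingu), open(pingu).
Round 3: (i) [red(pingu) & mammal(pingu) -> penguin(pingu)]. New: penguin(pingu).
Closure: {active(pingu), bird(pingu), large(pingu), locked(pingu), mammal(pingu), metal(pingu), open(pingu), penguin(pingu), ready(pingu), red(pingu), swims(pingu), wooden(pingu)} — 12 facts.

12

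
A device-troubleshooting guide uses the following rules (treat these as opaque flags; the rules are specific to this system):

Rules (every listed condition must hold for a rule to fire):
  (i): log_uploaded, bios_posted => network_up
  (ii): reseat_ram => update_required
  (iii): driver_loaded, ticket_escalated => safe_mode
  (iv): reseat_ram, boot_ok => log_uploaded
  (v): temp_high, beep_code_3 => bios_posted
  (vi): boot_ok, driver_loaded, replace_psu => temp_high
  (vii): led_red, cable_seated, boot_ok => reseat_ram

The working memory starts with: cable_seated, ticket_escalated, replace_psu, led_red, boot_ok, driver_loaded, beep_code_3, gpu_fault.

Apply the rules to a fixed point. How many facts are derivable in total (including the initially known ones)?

15

[1] (iii) [driver_loaded, ticket_escalated => safe_mode]; (vi) [boot_ok, driver_loaded, replace_psu => temp_high]; (vii) [led_red, cable_seated, boot_ok => reseat_ram]. ⇒ new: safe_mode, temp_high, reseat_ram.
[2] (ii) [reseat_ram => update_required]; (iv) [reseat_ram, boot_ok => log_uploaded]; (v) [temp_high, beep_code_3 => bios_posted]. ⇒ new: update_required, log_uploaded, bios_posted.
[3] (i) [log_uploaded, bios_posted => network_up]. ⇒ new: network_up.
Closure: {beep_code_3, bios_posted, boot_ok, cable_seated, driver_loaded, gpu_fault, led_red, log_uploaded, network_up, replace_psu, reseat_ram, safe_mode, temp_high, ticket_escalated, update_required} — 15 facts.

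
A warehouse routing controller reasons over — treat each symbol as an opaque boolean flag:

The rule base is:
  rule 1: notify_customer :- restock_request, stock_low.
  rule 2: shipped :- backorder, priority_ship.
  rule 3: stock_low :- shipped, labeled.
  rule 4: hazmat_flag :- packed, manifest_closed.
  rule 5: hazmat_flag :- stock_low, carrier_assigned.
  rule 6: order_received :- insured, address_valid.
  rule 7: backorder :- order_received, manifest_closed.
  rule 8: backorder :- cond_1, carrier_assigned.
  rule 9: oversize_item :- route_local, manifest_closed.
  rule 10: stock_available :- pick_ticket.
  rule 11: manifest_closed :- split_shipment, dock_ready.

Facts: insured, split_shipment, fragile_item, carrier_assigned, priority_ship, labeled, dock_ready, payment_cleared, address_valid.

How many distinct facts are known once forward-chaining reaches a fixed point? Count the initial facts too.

[1] rule 6 [order_received :- insured, address_valid.]; rule 11 [manifest_closed :- split_shipment, dock_ready.]. ⇒ new: order_received, manifest_closed.
[2] rule 7 [backorder :- order_received, manifest_closed.]. ⇒ new: backorder.
[3] rule 2 [shipped :- backorder, priority_ship.]. ⇒ new: shipped.
[4] rule 3 [stock_low :- shipped, labeled.]. ⇒ new: stock_low.
[5] rule 5 [hazmat_flag :- stock_low, carrier_assigned.]. ⇒ new: hazmat_flag.
Closure: {address_valid, backorder, carrier_assigned, dock_ready, fragile_item, hazmat_flag, insured, labeled, manifest_closed, order_received, payment_cleared, priority_ship, shipped, split_shipment, stock_low} — 15 facts.

15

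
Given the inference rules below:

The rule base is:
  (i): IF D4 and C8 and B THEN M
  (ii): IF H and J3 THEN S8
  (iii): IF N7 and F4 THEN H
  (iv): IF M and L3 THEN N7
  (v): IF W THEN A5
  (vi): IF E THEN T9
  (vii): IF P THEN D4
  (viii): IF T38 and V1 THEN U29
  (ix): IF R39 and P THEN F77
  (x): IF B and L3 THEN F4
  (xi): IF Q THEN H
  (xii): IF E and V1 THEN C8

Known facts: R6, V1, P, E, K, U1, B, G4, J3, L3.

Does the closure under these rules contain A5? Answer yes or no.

no

Round 1: (vi) [IF E THEN T9]; (vii) [IF P THEN D4]; (x) [IF B and L3 THEN F4]; (xii) [IF E and V1 THEN C8]. Adds T9, D4, F4, C8.
Round 2: (i) [IF D4 and C8 and B THEN M]. Adds M.
Round 3: (iv) [IF M and L3 THEN N7]. Adds N7.
Round 4: (iii) [IF N7 and F4 THEN H]. Adds H.
Round 5: (ii) [IF H and J3 THEN S8]. Adds S8.
Fixed point reached. A5 is concluded only by (v); (v) needs W (never derived).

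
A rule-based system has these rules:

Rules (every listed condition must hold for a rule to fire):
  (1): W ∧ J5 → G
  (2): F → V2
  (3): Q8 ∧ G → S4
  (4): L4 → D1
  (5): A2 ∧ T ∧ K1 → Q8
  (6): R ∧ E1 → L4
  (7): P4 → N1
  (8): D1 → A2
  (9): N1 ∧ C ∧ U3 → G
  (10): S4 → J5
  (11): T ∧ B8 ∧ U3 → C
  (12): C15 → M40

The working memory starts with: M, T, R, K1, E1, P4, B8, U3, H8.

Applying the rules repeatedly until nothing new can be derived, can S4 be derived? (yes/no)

yes

Round 1: (6) [R ∧ E1 → L4]; (7) [P4 → N1]; (11) [T ∧ B8 ∧ U3 → C]. Adds L4, N1, C.
Round 2: (4) [L4 → D1]; (9) [N1 ∧ C ∧ U3 → G]. Adds D1, G.
Round 3: (8) [D1 → A2]. Adds A2.
Round 4: (5) [A2 ∧ T ∧ K1 → Q8]. Adds Q8.
Round 5: (3) [Q8 ∧ G → S4]. Adds S4.
Round 6: (10) [S4 → J5]. Adds J5.
S4 appears in round 5, so it is derivable.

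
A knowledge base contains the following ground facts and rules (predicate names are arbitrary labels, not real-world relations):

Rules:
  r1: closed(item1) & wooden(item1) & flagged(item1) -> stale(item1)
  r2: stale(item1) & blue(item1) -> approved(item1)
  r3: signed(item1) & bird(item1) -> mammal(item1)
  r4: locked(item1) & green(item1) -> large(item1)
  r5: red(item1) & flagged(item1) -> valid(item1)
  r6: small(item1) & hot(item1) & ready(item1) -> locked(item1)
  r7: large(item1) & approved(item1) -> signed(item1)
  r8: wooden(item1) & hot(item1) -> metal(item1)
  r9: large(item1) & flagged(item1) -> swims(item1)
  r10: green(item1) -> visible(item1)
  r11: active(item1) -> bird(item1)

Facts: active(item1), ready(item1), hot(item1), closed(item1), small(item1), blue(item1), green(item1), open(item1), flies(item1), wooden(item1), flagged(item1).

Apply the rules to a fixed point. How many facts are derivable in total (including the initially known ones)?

Round 1: r1 [closed(item1) & wooden(item1) & flagged(item1) -> stale(item1)]; r6 [small(item1) & hot(item1) & ready(item1) -> locked(item1)]; r8 [wooden(item1) & hot(item1) -> metal(item1)]; r10 [green(item1) -> visible(item1)]; r11 [active(item1) -> bird(item1)]. New: stale(item1), locked(item1), metal(item1), visible(item1), bird(item1).
Round 2: r2 [stale(item1) & blue(item1) -> approved(item1)]; r4 [locked(item1) & green(item1) -> large(item1)]. New: approved(item1), large(item1).
Round 3: r7 [large(item1) & approved(item1) -> signed(item1)]; r9 [large(item1) & flagged(item1) -> swims(item1)]. New: signed(item1), swims(item1).
Round 4: r3 [signed(item1) & bird(item1) -> mammal(item1)]. New: mammal(item1).
Closure: {active(item1), approved(item1), bird(item1), blue(item1), closed(item1), flagged(item1), flies(item1), green(item1), hot(item1), large(item1), locked(item1), mammal(item1), metal(item1), open(item1), ready(item1), signed(item1), small(item1), stale(item1), swims(item1), visible(item1), wooden(item1)} — 21 facts.

21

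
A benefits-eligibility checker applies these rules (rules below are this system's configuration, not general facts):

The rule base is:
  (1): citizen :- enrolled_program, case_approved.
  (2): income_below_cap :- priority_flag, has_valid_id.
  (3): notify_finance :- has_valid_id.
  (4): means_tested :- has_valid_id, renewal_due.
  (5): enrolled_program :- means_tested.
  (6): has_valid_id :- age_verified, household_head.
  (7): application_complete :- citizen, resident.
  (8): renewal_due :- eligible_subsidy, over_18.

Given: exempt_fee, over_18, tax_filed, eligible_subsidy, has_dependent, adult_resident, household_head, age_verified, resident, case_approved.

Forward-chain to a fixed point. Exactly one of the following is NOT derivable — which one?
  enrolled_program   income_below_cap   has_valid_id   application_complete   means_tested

Round 1 — (6), (8), derive has_valid_id, renewal_due.
Round 2 — (3), (4), derive notify_finance, means_tested.
Round 3 — (5), derive enrolled_program.
Round 4 — (1), derive citizen.
Round 5 — (7), derive application_complete.
Derived: has_valid_id (round 1), application_complete (round 5), enrolled_program (round 3), means_tested (round 2). income_below_cap never appears in any round.

income_below_cap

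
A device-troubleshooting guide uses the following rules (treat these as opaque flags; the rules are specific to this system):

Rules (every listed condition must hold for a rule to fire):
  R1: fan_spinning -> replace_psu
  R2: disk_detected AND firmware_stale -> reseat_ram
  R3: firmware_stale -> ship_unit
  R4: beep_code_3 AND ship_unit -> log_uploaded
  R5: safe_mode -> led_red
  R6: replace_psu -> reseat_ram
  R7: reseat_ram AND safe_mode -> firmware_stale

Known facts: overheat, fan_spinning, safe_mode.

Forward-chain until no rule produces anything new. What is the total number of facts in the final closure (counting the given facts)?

8

Round 1 fires R1, R5, giving replace_psu, led_red.
Round 2 fires R6, giving reseat_ram.
Round 3 fires R7, giving firmware_stale.
Round 4 fires R3, giving ship_unit.
Closure: {fan_spinning, firmware_stale, led_red, overheat, replace_psu, reseat_ram, safe_mode, ship_unit} — 8 facts.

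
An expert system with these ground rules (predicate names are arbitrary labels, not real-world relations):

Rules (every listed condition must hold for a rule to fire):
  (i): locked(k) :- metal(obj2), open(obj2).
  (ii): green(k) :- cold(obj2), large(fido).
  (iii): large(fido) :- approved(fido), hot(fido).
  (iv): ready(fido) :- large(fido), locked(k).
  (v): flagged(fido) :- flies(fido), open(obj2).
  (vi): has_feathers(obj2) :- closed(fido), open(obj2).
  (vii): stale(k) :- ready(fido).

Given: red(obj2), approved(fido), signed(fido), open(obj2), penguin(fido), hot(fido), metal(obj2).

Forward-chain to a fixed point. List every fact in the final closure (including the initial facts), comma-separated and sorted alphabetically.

approved(fido), hot(fido), large(fido), locked(k), metal(obj2), open(obj2), penguin(fido), ready(fido), red(obj2), signed(fido), stale(k)

[1] (i) [locked(k) :- metal(obj2), open(obj2).]; (iii) [large(fido) :- approved(fido), hot(fido).]. ⇒ new: locked(k), large(fido).
[2] (iv) [ready(fido) :- large(fido), locked(k).]. ⇒ new: ready(fido).
[3] (vii) [stale(k) :- ready(fido).]. ⇒ new: stale(k).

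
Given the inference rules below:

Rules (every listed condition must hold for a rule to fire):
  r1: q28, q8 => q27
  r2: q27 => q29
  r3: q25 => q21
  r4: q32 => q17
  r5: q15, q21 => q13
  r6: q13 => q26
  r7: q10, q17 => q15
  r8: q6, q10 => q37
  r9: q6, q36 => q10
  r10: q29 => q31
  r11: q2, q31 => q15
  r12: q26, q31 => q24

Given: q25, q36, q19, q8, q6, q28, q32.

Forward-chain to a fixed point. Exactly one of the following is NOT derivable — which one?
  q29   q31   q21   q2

[1] r1 [q28, q8 => q27]; r3 [q25 => q21]; r4 [q32 => q17]; r9 [q6, q36 => q10]. ⇒ new: q27, q21, q17, q10.
[2] r2 [q27 => q29]; r7 [q10, q17 => q15]; r8 [q6, q10 => q37]. ⇒ new: q29, q15, q37.
[3] r5 [q15, q21 => q13]; r10 [q29 => q31]. ⇒ new: q13, q31.
[4] r6 [q13 => q26]. ⇒ new: q26.
[5] r12 [q26, q31 => q24]. ⇒ new: q24.
Derived: q31 (round 3), q29 (round 2), q21 (round 1). q2 never appears in any round.

q2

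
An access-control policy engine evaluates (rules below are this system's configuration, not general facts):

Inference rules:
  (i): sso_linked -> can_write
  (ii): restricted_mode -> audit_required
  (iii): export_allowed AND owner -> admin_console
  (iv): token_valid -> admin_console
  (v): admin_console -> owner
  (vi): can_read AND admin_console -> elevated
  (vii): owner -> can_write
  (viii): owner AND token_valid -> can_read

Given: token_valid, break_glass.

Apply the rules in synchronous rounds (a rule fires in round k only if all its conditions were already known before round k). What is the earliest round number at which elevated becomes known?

4

Round 1: (iv) [token_valid -> admin_console]. Adds admin_console.
Round 2: (v) [admin_console -> owner]. Adds owner.
Round 3: (vii) [owner -> can_write]; (viii) [owner AND token_valid -> can_read]. Adds can_write, can_read.
Round 4: (vi) [can_read AND admin_console -> elevated]. Adds elevated.
elevated first appears in round 4.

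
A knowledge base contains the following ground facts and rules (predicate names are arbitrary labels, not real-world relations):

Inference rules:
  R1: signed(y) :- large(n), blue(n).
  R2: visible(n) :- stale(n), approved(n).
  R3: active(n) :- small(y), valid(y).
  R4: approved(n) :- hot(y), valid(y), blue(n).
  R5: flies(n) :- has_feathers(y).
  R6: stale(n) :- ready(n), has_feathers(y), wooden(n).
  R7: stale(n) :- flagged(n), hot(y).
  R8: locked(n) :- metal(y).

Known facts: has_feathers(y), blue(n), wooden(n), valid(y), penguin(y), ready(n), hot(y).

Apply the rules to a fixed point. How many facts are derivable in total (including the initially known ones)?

11

Round 1 — R4, R5, R6, derive approved(n), flies(n), stale(n).
Round 2 — R2, derive visible(n).
Closure: {approved(n), blue(n), flies(n), has_feathers(y), hot(y), penguin(y), ready(n), stale(n), valid(y), visible(n), wooden(n)} — 11 facts.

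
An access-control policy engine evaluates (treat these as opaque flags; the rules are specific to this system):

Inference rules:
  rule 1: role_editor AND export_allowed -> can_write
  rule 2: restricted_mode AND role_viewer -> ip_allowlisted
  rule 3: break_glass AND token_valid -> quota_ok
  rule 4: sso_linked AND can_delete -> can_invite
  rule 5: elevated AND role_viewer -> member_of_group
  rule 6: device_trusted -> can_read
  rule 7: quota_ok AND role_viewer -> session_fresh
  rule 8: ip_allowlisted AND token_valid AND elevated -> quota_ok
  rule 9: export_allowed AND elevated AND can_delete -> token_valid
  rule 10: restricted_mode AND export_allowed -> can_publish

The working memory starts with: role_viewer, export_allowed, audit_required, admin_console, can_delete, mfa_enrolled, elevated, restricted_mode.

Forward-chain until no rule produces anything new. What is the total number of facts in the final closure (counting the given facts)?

Round 1: rule 2 [restricted_mode AND role_viewer -> ip_allowlisted]; rule 5 [elevated AND role_viewer -> member_of_group]; rule 9 [export_allowed AND elevated AND can_delete -> token_valid]; rule 10 [restricted_mode AND export_allowed -> can_publish]. New: ip_allowlisted, member_of_group, token_valid, can_publish.
Round 2: rule 8 [ip_allowlisted AND token_valid AND elevated -> quota_ok]. New: quota_ok.
Round 3: rule 7 [quota_ok AND role_viewer -> session_fresh]. New: session_fresh.
Closure: {admin_console, audit_required, can_delete, can_publish, elevated, export_allowed, ip_allowlisted, member_of_group, mfa_enrolled, quota_ok, restricted_mode, role_viewer, session_fresh, token_valid} — 14 facts.

14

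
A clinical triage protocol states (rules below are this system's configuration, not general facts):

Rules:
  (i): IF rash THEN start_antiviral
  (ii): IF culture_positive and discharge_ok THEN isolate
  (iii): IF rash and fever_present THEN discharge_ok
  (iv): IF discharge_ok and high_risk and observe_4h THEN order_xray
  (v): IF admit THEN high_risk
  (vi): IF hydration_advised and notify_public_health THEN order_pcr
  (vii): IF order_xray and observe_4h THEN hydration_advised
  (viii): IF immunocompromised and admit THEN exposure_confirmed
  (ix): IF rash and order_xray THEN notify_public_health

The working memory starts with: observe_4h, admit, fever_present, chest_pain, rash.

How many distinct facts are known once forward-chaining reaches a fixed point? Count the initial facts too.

12

Round 1: (i) [IF rash THEN start_antiviral]; (iii) [IF rash and fever_present THEN discharge_ok]; (v) [IF admit THEN high_risk]. New: start_antiviral, discharge_ok, high_risk.
Round 2: (iv) [IF discharge_ok and high_risk and observe_4h THEN order_xray]. New: order_xray.
Round 3: (vii) [IF order_xray and observe_4h THEN hydration_advised]; (ix) [IF rash and order_xray THEN notify_public_health]. New: hydration_advised, notify_public_health.
Round 4: (vi) [IF hydration_advised and notify_public_health THEN order_pcr]. New: order_pcr.
Closure: {admit, chest_pain, discharge_ok, fever_present, high_risk, hydration_advised, notify_public_health, observe_4h, order_pcr, order_xray, rash, start_antiviral} — 12 facts.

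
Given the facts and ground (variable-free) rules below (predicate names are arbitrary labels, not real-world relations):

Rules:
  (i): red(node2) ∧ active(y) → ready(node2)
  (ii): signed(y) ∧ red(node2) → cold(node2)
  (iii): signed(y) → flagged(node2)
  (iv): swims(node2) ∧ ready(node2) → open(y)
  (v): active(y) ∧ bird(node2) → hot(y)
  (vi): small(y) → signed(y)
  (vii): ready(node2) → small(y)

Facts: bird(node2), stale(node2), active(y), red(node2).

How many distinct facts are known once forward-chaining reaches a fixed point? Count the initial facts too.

Round 1 fires (i), (v), giving ready(node2), hot(y).
Round 2 fires (vii), giving small(y).
Round 3 fires (vi), giving signed(y).
Round 4 fires (ii), (iii), giving cold(node2), flagged(node2).
Closure: {active(y), bird(node2), cold(node2), flagged(node2), hot(y), ready(node2), red(node2), signed(y), small(y), stale(node2)} — 10 facts.

10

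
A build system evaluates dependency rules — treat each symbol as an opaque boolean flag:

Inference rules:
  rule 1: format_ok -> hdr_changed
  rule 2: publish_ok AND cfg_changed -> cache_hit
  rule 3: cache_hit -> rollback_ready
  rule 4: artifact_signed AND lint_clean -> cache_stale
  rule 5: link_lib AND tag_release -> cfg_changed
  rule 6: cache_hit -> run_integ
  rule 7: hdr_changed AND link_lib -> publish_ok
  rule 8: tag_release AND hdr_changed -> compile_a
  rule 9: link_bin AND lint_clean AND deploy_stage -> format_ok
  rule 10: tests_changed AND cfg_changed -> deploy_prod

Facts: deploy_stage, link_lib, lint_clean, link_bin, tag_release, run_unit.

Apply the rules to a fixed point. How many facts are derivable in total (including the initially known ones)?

14

Round 1: rule 5 [link_lib AND tag_release -> cfg_changed]; rule 9 [link_bin AND lint_clean AND deploy_stage -> format_ok]. Adds cfg_changed, format_ok.
Round 2: rule 1 [format_ok -> hdr_changed]. Adds hdr_changed.
Round 3: rule 7 [hdr_changed AND link_lib -> publish_ok]; rule 8 [tag_release AND hdr_changed -> compile_a]. Adds publish_ok, compile_a.
Round 4: rule 2 [publish_ok AND cfg_changed -> cache_hit]. Adds cache_hit.
Round 5: rule 3 [cache_hit -> rollback_ready]; rule 6 [cache_hit -> run_integ]. Adds rollback_ready, run_integ.
Closure: {cache_hit, cfg_changed, compile_a, deploy_stage, format_ok, hdr_changed, link_bin, link_lib, lint_clean, publish_ok, rollback_ready, run_integ, run_unit, tag_release} — 14 facts.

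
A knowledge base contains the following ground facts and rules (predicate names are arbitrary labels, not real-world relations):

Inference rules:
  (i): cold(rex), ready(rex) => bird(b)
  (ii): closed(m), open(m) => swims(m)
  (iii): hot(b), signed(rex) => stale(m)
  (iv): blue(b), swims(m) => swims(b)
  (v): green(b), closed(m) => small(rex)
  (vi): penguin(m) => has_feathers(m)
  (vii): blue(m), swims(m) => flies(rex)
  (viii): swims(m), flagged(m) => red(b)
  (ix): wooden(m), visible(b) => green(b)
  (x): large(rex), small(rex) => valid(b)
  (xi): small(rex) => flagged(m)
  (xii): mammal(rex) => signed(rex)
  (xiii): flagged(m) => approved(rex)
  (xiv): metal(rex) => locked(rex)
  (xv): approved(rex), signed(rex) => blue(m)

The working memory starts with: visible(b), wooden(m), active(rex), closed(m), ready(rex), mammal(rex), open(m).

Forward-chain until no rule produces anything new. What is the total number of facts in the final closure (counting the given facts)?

16

Round 1 fires (ii), (ix), (xii), giving swims(m), green(b), signed(rex).
Round 2 fires (v), giving small(rex).
Round 3 fires (xi), giving flagged(m).
Round 4 fires (viii), (xiii), giving red(b), approved(rex).
Round 5 fires (xv), giving blue(m).
Round 6 fires (vii), giving flies(rex).
Closure: {active(rex), approved(rex), blue(m), closed(m), flagged(m), flies(rex), green(b), mammal(rex), open(m), ready(rex), red(b), signed(rex), small(rex), swims(m), visible(b), wooden(m)} — 16 facts.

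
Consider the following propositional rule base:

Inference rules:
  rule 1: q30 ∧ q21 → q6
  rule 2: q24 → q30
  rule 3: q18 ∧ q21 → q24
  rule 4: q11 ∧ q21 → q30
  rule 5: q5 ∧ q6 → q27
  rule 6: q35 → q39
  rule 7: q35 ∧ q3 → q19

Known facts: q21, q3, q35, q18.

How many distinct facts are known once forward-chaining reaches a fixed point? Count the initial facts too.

Round 1 — rule 3, rule 6, rule 7, derive q24, q39, q19.
Round 2 — rule 2, derive q30.
Round 3 — rule 1, derive q6.
Closure: {q18, q19, q21, q24, q3, q30, q35, q39, q6} — 9 facts.

9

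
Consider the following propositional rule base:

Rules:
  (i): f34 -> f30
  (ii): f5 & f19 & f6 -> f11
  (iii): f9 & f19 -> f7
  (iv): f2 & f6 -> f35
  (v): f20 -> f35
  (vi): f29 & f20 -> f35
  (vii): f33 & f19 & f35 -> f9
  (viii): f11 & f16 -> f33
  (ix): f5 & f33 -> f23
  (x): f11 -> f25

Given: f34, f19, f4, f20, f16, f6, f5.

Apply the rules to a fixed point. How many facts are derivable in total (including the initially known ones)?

15

Round 1: (i) [f34 -> f30]; (ii) [f5 & f19 & f6 -> f11]; (v) [f20 -> f35]. New: f30, f11, f35.
Round 2: (viii) [f11 & f16 -> f33]; (x) [f11 -> f25]. New: f33, f25.
Round 3: (vii) [f33 & f19 & f35 -> f9]; (ix) [f5 & f33 -> f23]. New: f9, f23.
Round 4: (iii) [f9 & f19 -> f7]. New: f7.
Closure: {f11, f16, f19, f20, f23, f25, f30, f33, f34, f35, f4, f5, f6, f7, f9} — 15 facts.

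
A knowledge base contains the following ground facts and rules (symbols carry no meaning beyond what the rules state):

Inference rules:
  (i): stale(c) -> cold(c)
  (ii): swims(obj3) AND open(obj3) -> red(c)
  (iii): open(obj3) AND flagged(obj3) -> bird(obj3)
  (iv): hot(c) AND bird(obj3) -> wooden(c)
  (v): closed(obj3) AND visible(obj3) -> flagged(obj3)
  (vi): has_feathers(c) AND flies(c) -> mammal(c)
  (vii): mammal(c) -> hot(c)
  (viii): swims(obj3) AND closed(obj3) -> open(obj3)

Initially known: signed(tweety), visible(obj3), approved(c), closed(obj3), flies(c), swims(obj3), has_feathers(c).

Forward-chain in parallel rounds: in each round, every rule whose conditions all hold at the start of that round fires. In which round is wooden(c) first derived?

[1] (v) [closed(obj3) AND visible(obj3) -> flagged(obj3)]; (vi) [has_feathers(c) AND flies(c) -> mammal(c)]; (viii) [swims(obj3) AND closed(obj3) -> open(obj3)]. ⇒ new: flagged(obj3), mammal(c), open(obj3).
[2] (ii) [swims(obj3) AND open(obj3) -> red(c)]; (iii) [open(obj3) AND flagged(obj3) -> bird(obj3)]; (vii) [mammal(c) -> hot(c)]. ⇒ new: red(c), bird(obj3), hot(c).
[3] (iv) [hot(c) AND bird(obj3) -> wooden(c)]. ⇒ new: wooden(c).
wooden(c) first appears in round 3.

3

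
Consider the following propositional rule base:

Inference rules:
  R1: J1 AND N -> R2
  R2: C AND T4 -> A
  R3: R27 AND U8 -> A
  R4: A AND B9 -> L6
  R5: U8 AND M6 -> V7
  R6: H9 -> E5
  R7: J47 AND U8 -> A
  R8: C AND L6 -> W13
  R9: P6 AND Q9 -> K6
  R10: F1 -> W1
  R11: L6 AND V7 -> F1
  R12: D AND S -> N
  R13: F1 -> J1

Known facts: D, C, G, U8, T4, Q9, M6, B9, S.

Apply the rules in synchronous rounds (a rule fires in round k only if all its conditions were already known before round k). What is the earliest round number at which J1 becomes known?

Round 1: R2 [C AND T4 -> A]; R5 [U8 AND M6 -> V7]; R12 [D AND S -> N]. Adds A, V7, N.
Round 2: R4 [A AND B9 -> L6]. Adds L6.
Round 3: R8 [C AND L6 -> W13]; R11 [L6 AND V7 -> F1]. Adds W13, F1.
Round 4: R10 [F1 -> W1]; R13 [F1 -> J1]. Adds W1, J1.
J1 first appears in round 4.

4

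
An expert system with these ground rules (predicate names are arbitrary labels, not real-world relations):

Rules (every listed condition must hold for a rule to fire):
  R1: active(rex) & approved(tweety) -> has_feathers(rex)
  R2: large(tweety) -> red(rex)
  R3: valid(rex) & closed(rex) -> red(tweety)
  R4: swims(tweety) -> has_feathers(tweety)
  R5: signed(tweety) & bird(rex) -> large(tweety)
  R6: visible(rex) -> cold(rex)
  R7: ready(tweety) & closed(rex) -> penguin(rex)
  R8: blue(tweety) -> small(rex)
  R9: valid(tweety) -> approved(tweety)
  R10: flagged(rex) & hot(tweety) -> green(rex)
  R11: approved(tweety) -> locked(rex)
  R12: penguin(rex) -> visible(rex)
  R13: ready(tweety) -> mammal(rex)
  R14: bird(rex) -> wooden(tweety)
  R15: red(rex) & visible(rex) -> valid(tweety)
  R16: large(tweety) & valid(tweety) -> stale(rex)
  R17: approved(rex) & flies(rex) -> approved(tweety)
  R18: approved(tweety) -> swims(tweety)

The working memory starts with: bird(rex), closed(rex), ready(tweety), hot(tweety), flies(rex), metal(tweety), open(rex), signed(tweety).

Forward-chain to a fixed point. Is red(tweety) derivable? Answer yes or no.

no

Round 1: R5 [signed(tweety) & bird(rex) -> large(tweety)]; R7 [ready(tweety) & closed(rex) -> penguin(rex)]; R13 [ready(tweety) -> mammal(rex)]; R14 [bird(rex) -> wooden(tweety)]. Adds large(tweety), penguin(rex), mammal(rex), wooden(tweety).
Round 2: R2 [large(tweety) -> red(rex)]; R12 [penguin(rex) -> visible(rex)]. Adds red(rex), visible(rex).
Round 3: R6 [visible(rex) -> cold(rex)]; R15 [red(rex) & visible(rex) -> valid(tweety)]. Adds cold(rex), valid(tweety).
Round 4: R9 [valid(tweety) -> approved(tweety)]; R16 [large(tweety) & valid(tweety) -> stale(rex)]. Adds approved(tweety), stale(rex).
Round 5: R11 [approved(tweety) -> locked(rex)]; R18 [approved(tweety) -> swims(tweety)]. Adds locked(rex), swims(tweety).
Round 6: R4 [swims(tweety) -> has_feathers(tweety)]. Adds has_feathers(tweety).
Fixed point reached. red(tweety) is concluded only by R3; R3 needs valid(rex) (never derived).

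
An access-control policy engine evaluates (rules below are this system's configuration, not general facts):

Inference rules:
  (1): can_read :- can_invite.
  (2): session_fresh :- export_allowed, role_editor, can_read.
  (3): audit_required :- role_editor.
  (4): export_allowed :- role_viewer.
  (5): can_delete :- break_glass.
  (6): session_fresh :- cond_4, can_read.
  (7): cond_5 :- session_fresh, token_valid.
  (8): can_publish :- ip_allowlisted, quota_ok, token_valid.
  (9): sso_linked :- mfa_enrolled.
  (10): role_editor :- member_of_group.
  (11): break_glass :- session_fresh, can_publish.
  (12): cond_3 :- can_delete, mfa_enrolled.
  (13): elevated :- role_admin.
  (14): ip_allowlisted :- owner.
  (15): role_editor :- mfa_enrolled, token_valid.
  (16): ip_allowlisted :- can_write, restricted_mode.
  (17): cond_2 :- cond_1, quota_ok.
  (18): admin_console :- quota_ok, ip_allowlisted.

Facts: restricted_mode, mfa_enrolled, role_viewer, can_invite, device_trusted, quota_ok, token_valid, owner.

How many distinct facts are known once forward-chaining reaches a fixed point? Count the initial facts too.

21

Round 1 — (1), (4), (9), (14), (15), derive can_read, export_allowed, sso_linked, ip_allowlisted, role_editor.
Round 2 — (2), (3), (8), (18), derive session_fresh, audit_required, can_publish, admin_console.
Round 3 — (7), (11), derive cond_5, break_glass.
Round 4 — (5), derive can_delete.
Round 5 — (12), derive cond_3.
Closure: {admin_console, audit_required, break_glass, can_delete, can_invite, can_publish, can_read, cond_3, cond_5, device_trusted, export_allowed, ip_allowlisted, mfa_enrolled, owner, quota_ok, restricted_mode, role_editor, role_viewer, session_fresh, sso_linked, token_valid} — 21 facts.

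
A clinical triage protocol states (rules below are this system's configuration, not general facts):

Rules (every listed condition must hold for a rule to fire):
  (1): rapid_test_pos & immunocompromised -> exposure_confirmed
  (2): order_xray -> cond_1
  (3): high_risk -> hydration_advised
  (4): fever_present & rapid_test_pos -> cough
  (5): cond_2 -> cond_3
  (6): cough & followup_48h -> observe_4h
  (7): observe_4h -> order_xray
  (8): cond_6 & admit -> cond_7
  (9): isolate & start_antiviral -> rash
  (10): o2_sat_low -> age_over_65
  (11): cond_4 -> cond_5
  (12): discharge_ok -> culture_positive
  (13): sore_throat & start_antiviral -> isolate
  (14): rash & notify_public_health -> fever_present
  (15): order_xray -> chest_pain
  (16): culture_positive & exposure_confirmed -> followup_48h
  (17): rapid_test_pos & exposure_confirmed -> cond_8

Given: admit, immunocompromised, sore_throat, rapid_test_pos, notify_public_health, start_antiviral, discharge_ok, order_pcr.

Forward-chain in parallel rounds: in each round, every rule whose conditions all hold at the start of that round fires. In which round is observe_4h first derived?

5

Round 1 — (1), (12), (13), derive exposure_confirmed, culture_positive, isolate.
Round 2 — (9), (16), (17), derive rash, followup_48h, cond_8.
Round 3 — (14), derive fever_present.
Round 4 — (4), derive cough.
Round 5 — (6), derive observe_4h.
observe_4h first appears in round 5.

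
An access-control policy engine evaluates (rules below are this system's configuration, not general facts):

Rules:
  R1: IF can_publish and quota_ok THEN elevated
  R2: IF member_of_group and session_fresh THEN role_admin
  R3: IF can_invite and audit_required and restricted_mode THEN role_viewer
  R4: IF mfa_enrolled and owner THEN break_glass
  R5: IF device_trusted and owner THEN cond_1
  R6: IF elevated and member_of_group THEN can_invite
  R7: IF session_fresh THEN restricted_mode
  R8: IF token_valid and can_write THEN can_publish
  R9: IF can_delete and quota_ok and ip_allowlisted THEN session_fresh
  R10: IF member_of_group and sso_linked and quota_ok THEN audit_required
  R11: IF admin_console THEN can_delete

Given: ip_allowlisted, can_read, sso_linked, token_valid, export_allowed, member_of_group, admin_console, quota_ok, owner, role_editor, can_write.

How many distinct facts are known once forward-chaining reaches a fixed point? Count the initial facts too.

Round 1 fires R8, R10, R11, giving can_publish, audit_required, can_delete.
Round 2 fires R1, R9, giving elevated, session_fresh.
Round 3 fires R2, R6, R7, giving role_admin, can_invite, restricted_mode.
Round 4 fires R3, giving role_viewer.
Closure: {admin_console, audit_required, can_delete, can_invite, can_publish, can_read, can_write, elevated, export_allowed, ip_allowlisted, member_of_group, owner, quota_ok, restricted_mode, role_admin, role_editor, role_viewer, session_fresh, sso_linked, token_valid} — 20 facts.

20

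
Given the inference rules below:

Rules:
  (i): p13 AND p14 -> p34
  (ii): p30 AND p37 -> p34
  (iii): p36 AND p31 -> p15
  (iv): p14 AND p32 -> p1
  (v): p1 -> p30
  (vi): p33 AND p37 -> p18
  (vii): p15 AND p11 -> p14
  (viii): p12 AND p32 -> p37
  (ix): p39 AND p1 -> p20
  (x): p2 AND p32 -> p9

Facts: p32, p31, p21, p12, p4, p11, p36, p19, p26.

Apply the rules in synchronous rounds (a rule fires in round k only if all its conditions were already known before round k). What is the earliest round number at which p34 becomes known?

Round 1 — (iii), (viii), derive p15, p37.
Round 2 — (vii), derive p14.
Round 3 — (iv), derive p1.
Round 4 — (v), derive p30.
Round 5 — (ii), derive p34.
p34 first appears in round 5.

5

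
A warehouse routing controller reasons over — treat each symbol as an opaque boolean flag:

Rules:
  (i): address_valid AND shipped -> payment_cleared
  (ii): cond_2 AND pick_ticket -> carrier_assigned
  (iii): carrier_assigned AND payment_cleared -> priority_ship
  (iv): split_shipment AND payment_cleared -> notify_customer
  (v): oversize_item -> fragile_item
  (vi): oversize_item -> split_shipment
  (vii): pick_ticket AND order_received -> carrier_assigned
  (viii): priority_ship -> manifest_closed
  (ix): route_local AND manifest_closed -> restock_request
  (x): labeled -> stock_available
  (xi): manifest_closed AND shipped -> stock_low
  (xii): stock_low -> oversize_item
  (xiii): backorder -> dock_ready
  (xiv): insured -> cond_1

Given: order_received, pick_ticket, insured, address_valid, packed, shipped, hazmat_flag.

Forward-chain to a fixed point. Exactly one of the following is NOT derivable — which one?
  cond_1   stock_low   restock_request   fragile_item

restock_request

Round 1: (i) [address_valid AND shipped -> payment_cleared]; (vii) [pick_ticket AND order_received -> carrier_assigned]; (xiv) [insured -> cond_1]. Adds payment_cleared, carrier_assigned, cond_1.
Round 2: (iii) [carrier_assigned AND payment_cleared -> priority_ship]. Adds priority_ship.
Round 3: (viii) [priority_ship -> manifest_closed]. Adds manifest_closed.
Round 4: (xi) [manifest_closed AND shipped -> stock_low]. Adds stock_low.
Round 5: (xii) [stock_low -> oversize_item]. Adds oversize_item.
Round 6: (v) [oversize_item -> fragile_item]; (vi) [oversize_item -> split_shipment]. Adds fragile_item, split_shipment.
Round 7: (iv) [split_shipment AND payment_cleared -> notify_customer]. Adds notify_customer.
Derived: fragile_item (round 6), stock_low (round 4), cond_1 (round 1). restock_request never appears in any round.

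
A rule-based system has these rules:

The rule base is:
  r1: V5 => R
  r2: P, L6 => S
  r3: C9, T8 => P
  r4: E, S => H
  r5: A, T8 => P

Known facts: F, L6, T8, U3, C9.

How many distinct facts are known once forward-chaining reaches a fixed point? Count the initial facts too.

Round 1: r3 [C9, T8 => P]. New: P.
Round 2: r2 [P, L6 => S]. New: S.
Closure: {C9, F, L6, P, S, T8, U3} — 7 facts.

7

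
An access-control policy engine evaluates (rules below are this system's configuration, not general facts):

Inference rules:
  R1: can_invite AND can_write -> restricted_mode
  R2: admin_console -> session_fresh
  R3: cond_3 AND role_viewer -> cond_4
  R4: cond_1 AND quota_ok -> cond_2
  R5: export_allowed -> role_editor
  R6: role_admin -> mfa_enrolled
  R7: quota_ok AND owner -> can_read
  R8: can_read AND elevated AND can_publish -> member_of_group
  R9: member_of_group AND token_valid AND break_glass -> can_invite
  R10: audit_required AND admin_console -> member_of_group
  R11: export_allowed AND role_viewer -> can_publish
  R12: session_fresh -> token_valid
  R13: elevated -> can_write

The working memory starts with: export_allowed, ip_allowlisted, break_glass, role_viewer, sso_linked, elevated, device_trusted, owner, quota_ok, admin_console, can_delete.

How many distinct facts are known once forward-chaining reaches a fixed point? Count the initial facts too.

20

Round 1 — R2, R5, R7, R11, R13, derive session_fresh, role_editor, can_read, can_publish, can_write.
Round 2 — R8, R12, derive member_of_group, token_valid.
Round 3 — R9, derive can_invite.
Round 4 — R1, derive restricted_mode.
Closure: {admin_console, break_glass, can_delete, can_invite, can_publish, can_read, can_write, device_trusted, elevated, export_allowed, ip_allowlisted, member_of_group, owner, quota_ok, restricted_mode, role_editor, role_viewer, session_fresh, sso_linked, token_valid} — 20 facts.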